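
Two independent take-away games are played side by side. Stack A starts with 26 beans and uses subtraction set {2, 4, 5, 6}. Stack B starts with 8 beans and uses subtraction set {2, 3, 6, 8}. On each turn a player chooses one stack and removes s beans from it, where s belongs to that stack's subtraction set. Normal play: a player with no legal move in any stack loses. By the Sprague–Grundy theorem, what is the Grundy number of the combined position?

3

Stack A, S = {2, 4, 5, 6}:
n :  0  1  2  3  4  5  6  7  8  9 10 11 12 13 14 15 16 17 18 19 20 21 22 23 24 25 26
G :  0  0  1  1  2  2  3  3  0  0  1  1  2  2  3  3  0  0  1  1  2  2  3  3  0  0  1
G_A(26) = 1.
Stack B, S = {2, 3, 6, 8}:
n : 0 1 2 3 4 5 6 7 8
G : 0 0 1 1 2 0 3 1 2
G_B(8) = 2.
Combined Grundy value = 1 ⊕ 2 = 3.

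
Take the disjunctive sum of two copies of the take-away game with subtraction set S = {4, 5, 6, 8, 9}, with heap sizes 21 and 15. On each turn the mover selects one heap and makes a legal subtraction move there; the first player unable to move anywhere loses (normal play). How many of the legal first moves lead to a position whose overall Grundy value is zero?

All heaps use S = {4, 5, 6, 8, 9}:
n :  0  1  2  3  4  5  6  7  8  9 10 11 12 13 14 15 16 17 18 19 20 21
G :  0  0  0  0  1  1  1  1  2  2  2  2  3  0  0  0  0  1  1  1  1  2
Heap A: G(21) = 2.
Heap B: G(15) = 0.
Combined Grundy value = 2 ⊕ 0 = 2.
A winning move leaves total XOR = 0, i.e. changes one component's Grundy value g to g ⊕ X where X is the current total.
Heap A: need g' = 2⊕2 = 0. Options: 21−4→G=1, 21−5→G=0, 21−6→G=0, 21−8→G=0, 21−9→G=3. Hits: 3.
Heap B: need g' = 0⊕2 = 2. Options: 15−4→G=2, 15−5→G=2, 15−6→G=2, 15−8→G=1, 15−9→G=1. Hits: 3.

6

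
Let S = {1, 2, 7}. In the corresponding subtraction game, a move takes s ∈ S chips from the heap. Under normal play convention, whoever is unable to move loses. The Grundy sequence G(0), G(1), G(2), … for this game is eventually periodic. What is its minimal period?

G(0) = 0
G(1) = mex{0} = 1
G(2) = mex{1,0} = 2
G(3) = mex{2,1} = 0
G(4) = mex{0,2} = 1
G(5) = mex{1,0} = 2
G(6) = mex{2,1} = 0
G(7) = mex{0,2,0} = 1
G(8) = mex{1,0,1} = 2
G(9) = mex{2,1,2} = 0
G(10) = mex{0,2,0} = 1
G(11) = mex{1,0,1} = 2
G(12) = mex{2,1,2} = 0
G(13) = mex{0,2,0} = 1
G(14) = mex{1,0,1} = 2
G(n+3) = G(n) holds for n = 0,…,6 (a full window of length max(S) = 7), so the sequence is purely periodic with period 3.

3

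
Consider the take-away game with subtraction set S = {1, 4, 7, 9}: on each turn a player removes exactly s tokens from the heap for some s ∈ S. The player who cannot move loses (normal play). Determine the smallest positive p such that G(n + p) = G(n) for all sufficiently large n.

8

G(0) = 0
G(1) = mex{0} = 1
G(2) = mex{1} = 0
G(3) = mex{0} = 1
G(4) = mex{1,0} = 2
G(5) = mex{2,1} = 0
G(6) = mex{0,0} = 1
G(7) = mex{1,1,0} = 2
G(8) = mex{2,2,1} = 0
G(9) = mex{0,0,0,0} = 1
G(10) = mex{1,1,1,1} = 0
G(11) = mex{0,2,2,0} = 1
G(12) = mex{1,0,0,1} = 2
G(13) = mex{2,1,1,2} = 0
G(14) = mex{0,0,2,0} = 1
G(15) = mex{1,1,0,1} = 2
G(16) = mex{2,2,1,2} = 0
G(17) = mex{0,0,0,0} = 1
G(18) = mex{1,1,1,1} = 0
G(n+8) = G(n) holds for n = 0,…,8 (a full window of length max(S) = 9), so the sequence is purely periodic with period 8.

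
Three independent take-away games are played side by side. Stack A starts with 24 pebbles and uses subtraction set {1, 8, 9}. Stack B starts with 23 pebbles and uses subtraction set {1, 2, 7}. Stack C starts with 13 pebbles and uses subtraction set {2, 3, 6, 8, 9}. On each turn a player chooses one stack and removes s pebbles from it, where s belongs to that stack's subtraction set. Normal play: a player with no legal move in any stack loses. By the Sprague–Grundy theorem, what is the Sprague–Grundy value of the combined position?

4

Stack A, S = {1, 8, 9}:
G(0) = 0
G(1) = mex{0} = 1
G(2) = mex{1} = 0
G(3) = mex{0} = 1
G(4) = mex{1} = 0
G(5) = mex{0} = 1
G(6) = mex{1} = 0
G(7) = mex{0} = 1
G(8) = mex{1,0} = 2
G(9) = mex{2,1,0} = 3
G(10) = mex{3,0,1} = 2
G(11) = mex{2,1,0} = 3
G(12) = mex{3,0,1} = 2
G(13) = mex{2,1,0} = 3
G(14) = mex{3,0,1} = 2
G(15) = mex{2,1,0} = 3
G(16) = mex{3,2,1} = 0
G(17) = mex{0,3,2} = 1
G(18) = mex{1,2,3} = 0
G(19) = mex{0,3,2} = 1
G(20) = mex{1,2,3} = 0
G(21) = mex{0,3,2} = 1
G(22) = mex{1,2,3} = 0
G(23) = mex{0,3,2} = 1
G(24) = mex{1,0,3} = 2
G_A(24) = 2.
Stack B, S = {1, 2, 7}:
n :  0  1  2  3  4  5  6  7  8  9 10 11 12 13 14 15 16 17 18 19 20 21 22 23
G :  0  1  2  0  1  2  0  1  2  0  1  2  0  1  2  0  1  2  0  1  2  0  1  2
G_B(23) = 2.
Stack C, S = {2, 3, 6, 8, 9}:
G(0) = 0
G(1) = mex{} = 0
G(2) = mex{0} = 1
G(3) = mex{0,0} = 1
G(4) = mex{1,0} = 2
G(5) = mex{1,1} = 0
G(6) = mex{2,1,0} = 3
G(7) = mex{0,2,0} = 1
G(8) = mex{3,0,1,0} = 2
G(9) = mex{1,3,1,0,0} = 2
G(10) = mex{2,1,2,1,0} = 3
G(11) = mex{2,2,0,1,1} = 3
G(12) = mex{3,2,3,2,1} = 0
G(13) = mex{3,3,1,0,2} = 4
G_C(13) = 4.
Combined Grundy value = 2 ⊕ 2 ⊕ 4 = 4.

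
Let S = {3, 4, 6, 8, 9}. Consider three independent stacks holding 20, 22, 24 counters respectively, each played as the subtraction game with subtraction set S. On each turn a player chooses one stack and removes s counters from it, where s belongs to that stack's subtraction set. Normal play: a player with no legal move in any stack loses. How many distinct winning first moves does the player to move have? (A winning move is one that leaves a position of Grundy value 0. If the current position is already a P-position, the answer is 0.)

All stacks use S = {3, 4, 6, 8, 9}:
n :  0  1  2  3  4  5  6  7  8  9 10 11 12 13 14 15 16 17 18 19 20 21 22 23 24
G :  0  0  0  1  1  1  2  2  2  3  3  3  0  0  0  1  1  1  2  2  2  3  3  3  0
Stack A: G(20) = 2.
Stack B: G(22) = 3.
Stack C: G(24) = 0.
Combined Grundy value = 2 ⊕ 3 ⊕ 0 = 1.
A winning move leaves total XOR = 0, i.e. changes one component's Grundy value g to g ⊕ X where X is the current total.
Stack A: need g' = 2⊕1 = 3. Options: 20−3→G=1, 20−4→G=1, 20−6→G=0, 20−8→G=0, 20−9→G=3. Hits: 1.
Stack B: need g' = 3⊕1 = 2. Options: 22−3→G=2, 22−4→G=2, 22−6→G=1, 22−8→G=0, 22−9→G=0. Hits: 2.
Stack C: need g' = 0⊕1 = 1. Options: 24−3→G=3, 24−4→G=2, 24−6→G=2, 24−8→G=1, 24−9→G=1. Hits: 2.

5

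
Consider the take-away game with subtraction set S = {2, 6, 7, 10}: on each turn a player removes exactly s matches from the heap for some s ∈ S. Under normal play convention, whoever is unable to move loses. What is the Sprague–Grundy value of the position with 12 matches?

n :  0  1  2  3  4  5  6  7  8  9 10 11 12
G :  0  0  1  1  0  0  1  1  2  0  3  1  2

2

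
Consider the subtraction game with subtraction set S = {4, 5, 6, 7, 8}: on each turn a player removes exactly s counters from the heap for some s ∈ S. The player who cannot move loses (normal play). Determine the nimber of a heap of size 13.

0

G(0) = 0
G(1) = mex{} = 0
G(2) = mex{} = 0
G(3) = mex{} = 0
G(4) = mex{0} = 1
G(5) = mex{0,0} = 1
G(6) = mex{0,0,0} = 1
G(7) = mex{0,0,0,0} = 1
G(8) = mex{1,0,0,0,0} = 2
G(9) = mex{1,1,0,0,0} = 2
G(10) = mex{1,1,1,0,0} = 2
G(11) = mex{1,1,1,1,0} = 2
G(12) = mex{2,1,1,1,1} = 0
G(13) = mex{2,2,1,1,1} = 0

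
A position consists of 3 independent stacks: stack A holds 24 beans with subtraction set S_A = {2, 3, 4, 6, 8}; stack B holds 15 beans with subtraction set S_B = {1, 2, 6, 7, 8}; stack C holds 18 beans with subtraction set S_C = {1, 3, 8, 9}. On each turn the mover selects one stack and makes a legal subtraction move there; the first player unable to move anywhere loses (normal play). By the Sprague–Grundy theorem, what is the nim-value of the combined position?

2

Stack A, S = {2, 3, 4, 6, 8}:
G(0) = 0
G(1) = mex{} = 0
G(2) = mex{0} = 1
G(3) = mex{0,0} = 1
G(4) = mex{1,0,0} = 2
G(5) = mex{1,1,0} = 2
G(6) = mex{2,1,1,0} = 3
G(7) = mex{2,2,1,0} = 3
G(8) = mex{3,2,2,1,0} = 4
G(9) = mex{3,3,2,1,0} = 4
G(10) = mex{4,3,3,2,1} = 0
G(11) = mex{4,4,3,2,1} = 0
G(12) = mex{0,4,4,3,2} = 1
G(13) = mex{0,0,4,3,2} = 1
G(14) = mex{1,0,0,4,3} = 2
G(15) = mex{1,1,0,4,3} = 2
G(16) = mex{2,1,1,0,4} = 3
G(17) = mex{2,2,1,0,4} = 3
G(18) = mex{3,2,2,1,0} = 4
G(19) = mex{3,3,2,1,0} = 4
G(20) = mex{4,3,3,2,1} = 0
G(21) = mex{4,4,3,2,1} = 0
G(22) = mex{0,4,4,3,2} = 1
G(23) = mex{0,0,4,3,2} = 1
G(24) = mex{1,0,0,4,3} = 2
G_A(24) = 2.
Stack B, S = {1, 2, 6, 7, 8}:
n :  0  1  2  3  4  5  6  7  8  9 10 11 12 13 14 15
G :  0  1  2  0  1  2  3  4  5  3  4  5  0  1  2  0
G_B(15) = 0.
Stack C, S = {1, 3, 8, 9}:
G(0) = 0
G(1) = mex{0} = 1
G(2) = mex{1} = 0
G(3) = mex{0,0} = 1
G(4) = mex{1,1} = 0
G(5) = mex{0,0} = 1
G(6) = mex{1,1} = 0
G(7) = mex{0,0} = 1
G(8) = mex{1,1,0} = 2
G(9) = mex{2,0,1,0} = 3
G(10) = mex{3,1,0,1} = 2
G(11) = mex{2,2,1,0} = 3
G(12) = mex{3,3,0,1} = 2
G(13) = mex{2,2,1,0} = 3
G(14) = mex{3,3,0,1} = 2
G(15) = mex{2,2,1,0} = 3
G(16) = mex{3,3,2,1} = 0
G(17) = mex{0,2,3,2} = 1
G(18) = mex{1,3,2,3} = 0
G_C(18) = 0.
Combined Grundy value = 2 ⊕ 0 ⊕ 0 = 2.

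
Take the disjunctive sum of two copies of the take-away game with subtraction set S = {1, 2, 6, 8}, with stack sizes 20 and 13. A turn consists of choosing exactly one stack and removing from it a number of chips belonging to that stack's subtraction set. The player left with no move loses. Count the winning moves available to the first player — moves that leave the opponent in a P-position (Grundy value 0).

All stacks use S = {1, 2, 6, 8}:
n :  0  1  2  3  4  5  6  7  8  9 10 11 12 13 14 15 16 17 18 19 20
G :  0  1  2  0  1  2  3  0  1  2  0  1  2  3  0  1  2  0  1  2  3
Stack A: G(20) = 3.
Stack B: G(13) = 3.
Combined Grundy value = 3 ⊕ 3 = 0.
A winning move leaves total XOR = 0, i.e. changes one component's Grundy value g to g ⊕ X where X is the current total.
Stack A: target g' = 3⊕0 = 3, but every legal move changes the Grundy value (mex property), so 0 moves.
Stack B: target g' = 3⊕0 = 3, but every legal move changes the Grundy value (mex property), so 0 moves.

0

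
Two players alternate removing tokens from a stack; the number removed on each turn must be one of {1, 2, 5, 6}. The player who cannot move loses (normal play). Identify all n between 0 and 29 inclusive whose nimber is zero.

G(0) = 0
G(1) = mex{0} = 1
G(2) = mex{1,0} = 2
G(3) = mex{2,1} = 0
G(4) = mex{0,2} = 1
G(5) = mex{1,0,0} = 2
G(6) = mex{2,1,1,0} = 3
G(7) = mex{3,2,2,1} = 0
G(8) = mex{0,3,0,2} = 1
G(9) = mex{1,0,1,0} = 2
G(10) = mex{2,1,2,1} = 0
G(11) = mex{0,2,3,2} = 1
G(12) = mex{1,0,0,3} = 2
G(13) = mex{2,1,1,0} = 3
G(14) = mex{3,2,2,1} = 0
G(15) = mex{0,3,0,2} = 1
G(16) = mex{1,0,1,0} = 2
G(17) = mex{2,1,2,1} = 0
G(18) = mex{0,2,3,2} = 1
G(19) = mex{1,0,0,3} = 2
G(20) = mex{2,1,1,0} = 3
G(21) = mex{3,2,2,1} = 0
G(22) = mex{0,3,0,2} = 1
G(23) = mex{1,0,1,0} = 2
G(24) = mex{2,1,2,1} = 0
G(25) = mex{0,2,3,2} = 1
G(26) = mex{1,0,0,3} = 2
G(27) = mex{2,1,1,0} = 3
G(28) = mex{3,2,2,1} = 0
G(29) = mex{0,3,0,2} = 1
P-positions are exactly the n with G(n) = 0.

0, 3, 7, 10, 14, 17, 21, 24, 28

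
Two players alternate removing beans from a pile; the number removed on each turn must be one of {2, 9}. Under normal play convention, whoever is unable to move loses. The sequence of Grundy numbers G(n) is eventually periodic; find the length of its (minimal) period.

11

G(0) = 0
G(1) = mex{} = 0
G(2) = mex{0} = 1
G(3) = mex{0} = 1
G(4) = mex{1} = 0
G(5) = mex{1} = 0
G(6) = mex{0} = 1
G(7) = mex{0} = 1
G(8) = mex{1} = 0
G(9) = mex{1,0} = 2
G(10) = mex{0,0} = 1
G(11) = mex{2,1} = 0
G(12) = mex{1,1} = 0
G(13) = mex{0,0} = 1
G(14) = mex{0,0} = 1
G(15) = mex{1,1} = 0
G(16) = mex{1,1} = 0
G(17) = mex{0,0} = 1
G(18) = mex{0,2} = 1
G(19) = mex{1,1} = 0
G(20) = mex{1,0} = 2
G(21) = mex{0,0} = 1
G(22) = mex{2,1} = 0
G(23) = mex{1,1} = 0
G(n+11) = G(n) holds for n = 0,…,8 (a full window of length max(S) = 9), so the sequence is purely periodic with period 11.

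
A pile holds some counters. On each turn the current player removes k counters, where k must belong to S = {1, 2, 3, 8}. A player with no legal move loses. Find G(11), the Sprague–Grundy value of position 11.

G(0) = 0
G(1) = mex{0} = 1
G(2) = mex{1,0} = 2
G(3) = mex{2,1,0} = 3
G(4) = mex{3,2,1} = 0
G(5) = mex{0,3,2} = 1
G(6) = mex{1,0,3} = 2
G(7) = mex{2,1,0} = 3
G(8) = mex{3,2,1,0} = 4
G(9) = mex{4,3,2,1} = 0
G(10) = mex{0,4,3,2} = 1
G(11) = mex{1,0,4,3} = 2

2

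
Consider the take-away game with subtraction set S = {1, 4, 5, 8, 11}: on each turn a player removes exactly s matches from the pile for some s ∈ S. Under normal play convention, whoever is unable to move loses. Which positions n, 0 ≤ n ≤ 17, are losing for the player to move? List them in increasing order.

n :  0  1  2  3  4  5  6  7  8  9 10 11 12 13 14 15 16 17
G :  0  1  0  1  2  3  2  3  4  0  1  4  0  1  3  0  1  3
P-positions are exactly the n with G(n) = 0.

0, 2, 9, 12, 15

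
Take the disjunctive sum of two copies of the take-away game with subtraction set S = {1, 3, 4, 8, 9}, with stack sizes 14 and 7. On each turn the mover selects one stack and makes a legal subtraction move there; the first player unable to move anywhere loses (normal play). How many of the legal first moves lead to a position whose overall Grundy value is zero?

0

All stacks use S = {1, 3, 4, 8, 9}:
G(0) = 0
G(1) = mex{0} = 1
G(2) = mex{1} = 0
G(3) = mex{0,0} = 1
G(4) = mex{1,1,0} = 2
G(5) = mex{2,0,1} = 3
G(6) = mex{3,1,0} = 2
G(7) = mex{2,2,1} = 0
G(8) = mex{0,3,2,0} = 1
G(9) = mex{1,2,3,1,0} = 4
G(10) = mex{4,0,2,0,1} = 3
G(11) = mex{3,1,0,1,0} = 2
G(12) = mex{2,4,1,2,1} = 0
G(13) = mex{0,3,4,3,2} = 1
G(14) = mex{1,2,3,2,3} = 0
Stack A: G(14) = 0.
Stack B: G(7) = 0.
Combined Grundy value = 0 ⊕ 0 = 0.
A winning move leaves total XOR = 0, i.e. changes one component's Grundy value g to g ⊕ X where X is the current total.
Stack A: target g' = 0⊕0 = 0, but every legal move changes the Grundy value (mex property), so 0 moves.
Stack B: target g' = 0⊕0 = 0, but every legal move changes the Grundy value (mex property), so 0 moves.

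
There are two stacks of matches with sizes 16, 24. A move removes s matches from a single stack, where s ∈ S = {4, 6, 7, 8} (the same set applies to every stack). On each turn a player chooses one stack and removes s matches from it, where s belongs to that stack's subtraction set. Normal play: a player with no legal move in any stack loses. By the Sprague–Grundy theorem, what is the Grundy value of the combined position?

All stacks use S = {4, 6, 7, 8}:
n :  0  1  2  3  4  5  6  7  8  9 10 11 12 13 14 15 16 17 18 19 20 21 22 23 24
G :  0  0  0  0  1  1  1  1  2  2  2  2  0  0  0  0  1  1  1  1  2  2  2  2  0
Stack A: G(16) = 1.
Stack B: G(24) = 0.
Combined Grundy value = 1 ⊕ 0 = 1.

1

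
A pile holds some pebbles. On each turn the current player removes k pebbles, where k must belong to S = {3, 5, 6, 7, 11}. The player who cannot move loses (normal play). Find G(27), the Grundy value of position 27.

3

G(0) = 0
G(1) = mex{} = 0
G(2) = mex{} = 0
G(3) = mex{0} = 1
G(4) = mex{0} = 1
G(5) = mex{0,0} = 1
G(6) = mex{1,0,0} = 2
G(7) = mex{1,0,0,0} = 2
G(8) = mex{1,1,0,0} = 2
G(9) = mex{2,1,1,0} = 3
G(10) = mex{2,1,1,1} = 0
G(11) = mex{2,2,1,1,0} = 3
G(12) = mex{3,2,2,1,0} = 4
G(13) = mex{0,2,2,2,0} = 1
G(14) = mex{3,3,2,2,1} = 0
G(15) = mex{4,0,3,2,1} = 5
G(16) = mex{1,3,0,3,1} = 2
G(17) = mex{0,4,3,0,2} = 1
G(18) = mex{5,1,4,3,2} = 0
G(19) = mex{2,0,1,4,2} = 3
G(20) = mex{1,5,0,1,3} = 2
G(21) = mex{0,2,5,0,0} = 1
G(22) = mex{3,1,2,5,3} = 0
G(23) = mex{2,0,1,2,4} = 3
G(24) = mex{1,3,0,1,1} = 2
G(25) = mex{0,2,3,0,0} = 1
G(26) = mex{3,1,2,3,5} = 0
G(27) = mex{2,0,1,2,2} = 3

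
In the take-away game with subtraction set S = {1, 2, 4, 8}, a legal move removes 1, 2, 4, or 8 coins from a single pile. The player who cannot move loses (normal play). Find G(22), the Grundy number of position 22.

1

G(0) = 0
G(1) = mex{0} = 1
G(2) = mex{1,0} = 2
G(3) = mex{2,1} = 0
G(4) = mex{0,2,0} = 1
G(5) = mex{1,0,1} = 2
G(6) = mex{2,1,2} = 0
G(7) = mex{0,2,0} = 1
G(8) = mex{1,0,1,0} = 2
G(9) = mex{2,1,2,1} = 0
G(10) = mex{0,2,0,2} = 1
G(11) = mex{1,0,1,0} = 2
G(12) = mex{2,1,2,1} = 0
G(13) = mex{0,2,0,2} = 1
G(14) = mex{1,0,1,0} = 2
G(15) = mex{2,1,2,1} = 0
G(16) = mex{0,2,0,2} = 1
G(17) = mex{1,0,1,0} = 2
G(18) = mex{2,1,2,1} = 0
G(19) = mex{0,2,0,2} = 1
G(20) = mex{1,0,1,0} = 2
G(21) = mex{2,1,2,1} = 0
G(22) = mex{0,2,0,2} = 1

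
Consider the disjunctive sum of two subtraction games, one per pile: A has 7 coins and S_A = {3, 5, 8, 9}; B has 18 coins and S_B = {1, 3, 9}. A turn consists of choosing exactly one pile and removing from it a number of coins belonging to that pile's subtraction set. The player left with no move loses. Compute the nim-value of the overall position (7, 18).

2

Pile A, S = {3, 5, 8, 9}:
n : 0 1 2 3 4 5 6 7
G : 0 0 0 1 1 1 2 2
G_A(7) = 2.
Pile B, S = {1, 3, 9}:
n :  0  1  2  3  4  5  6  7  8  9 10 11 12 13 14 15 16 17 18
G :  0  1  0  1  0  1  0  1  0  1  0  1  0  1  0  1  0  1  0
G_B(18) = 0.
Combined Grundy value = 2 ⊕ 0 = 2.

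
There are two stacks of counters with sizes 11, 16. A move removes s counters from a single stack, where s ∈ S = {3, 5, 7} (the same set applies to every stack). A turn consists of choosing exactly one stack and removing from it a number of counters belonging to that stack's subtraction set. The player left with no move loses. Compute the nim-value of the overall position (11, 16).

2

All stacks use S = {3, 5, 7}:
n :  0  1  2  3  4  5  6  7  8  9 10 11 12 13 14 15 16
G :  0  0  0  1  1  1  2  2  2  3  0  0  0  1  1  1  2
Stack A: G(11) = 0.
Stack B: G(16) = 2.
Combined Grundy value = 0 ⊕ 2 = 2.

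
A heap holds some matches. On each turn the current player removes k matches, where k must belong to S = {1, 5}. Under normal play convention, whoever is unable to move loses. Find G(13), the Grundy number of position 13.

n :  0  1  2  3  4  5  6  7  8  9 10 11 12 13
G :  0  1  0  1  0  1  0  1  0  1  0  1  0  1

1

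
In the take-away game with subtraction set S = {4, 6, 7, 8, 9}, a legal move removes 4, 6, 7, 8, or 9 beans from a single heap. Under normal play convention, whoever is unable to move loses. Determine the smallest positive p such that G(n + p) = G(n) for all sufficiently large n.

13

G(0) = 0
G(1) = mex{} = 0
G(2) = mex{} = 0
G(3) = mex{} = 0
G(4) = mex{0} = 1
G(5) = mex{0} = 1
G(6) = mex{0,0} = 1
G(7) = mex{0,0,0} = 1
G(8) = mex{1,0,0,0} = 2
G(9) = mex{1,0,0,0,0} = 2
G(10) = mex{1,1,0,0,0} = 2
G(11) = mex{1,1,1,0,0} = 2
G(12) = mex{2,1,1,1,0} = 3
G(13) = mex{2,1,1,1,1} = 0
G(14) = mex{2,2,1,1,1} = 0
G(15) = mex{2,2,2,1,1} = 0
G(16) = mex{3,2,2,2,1} = 0
G(17) = mex{0,2,2,2,2} = 1
G(18) = mex{0,3,2,2,2} = 1
G(19) = mex{0,0,3,2,2} = 1
G(20) = mex{0,0,0,3,2} = 1
G(21) = mex{1,0,0,0,3} = 2
G(22) = mex{1,0,0,0,0} = 2
G(23) = mex{1,1,0,0,0} = 2
G(24) = mex{1,1,1,0,0} = 2
G(25) = mex{2,1,1,1,0} = 3
G(26) = mex{2,1,1,1,1} = 0
G(27) = mex{2,2,1,1,1} = 0
G(n+13) = G(n) holds for n = 0,…,8 (a full window of length max(S) = 9), so the sequence is purely periodic with period 13.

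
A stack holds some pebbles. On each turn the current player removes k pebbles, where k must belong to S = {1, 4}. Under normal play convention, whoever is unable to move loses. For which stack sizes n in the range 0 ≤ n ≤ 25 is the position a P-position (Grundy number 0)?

0, 2, 5, 7, 10, 12, 15, 17, 20, 22, 25

G(0) = 0
G(1) = mex{0} = 1
G(2) = mex{1} = 0
G(3) = mex{0} = 1
G(4) = mex{1,0} = 2
G(5) = mex{2,1} = 0
G(6) = mex{0,0} = 1
G(7) = mex{1,1} = 0
G(8) = mex{0,2} = 1
G(9) = mex{1,0} = 2
G(10) = mex{2,1} = 0
G(11) = mex{0,0} = 1
G(12) = mex{1,1} = 0
G(13) = mex{0,2} = 1
G(14) = mex{1,0} = 2
G(15) = mex{2,1} = 0
G(16) = mex{0,0} = 1
G(17) = mex{1,1} = 0
G(18) = mex{0,2} = 1
G(19) = mex{1,0} = 2
G(20) = mex{2,1} = 0
G(21) = mex{0,0} = 1
G(22) = mex{1,1} = 0
G(23) = mex{0,2} = 1
G(24) = mex{1,0} = 2
G(25) = mex{2,1} = 0
P-positions are exactly the n with G(n) = 0.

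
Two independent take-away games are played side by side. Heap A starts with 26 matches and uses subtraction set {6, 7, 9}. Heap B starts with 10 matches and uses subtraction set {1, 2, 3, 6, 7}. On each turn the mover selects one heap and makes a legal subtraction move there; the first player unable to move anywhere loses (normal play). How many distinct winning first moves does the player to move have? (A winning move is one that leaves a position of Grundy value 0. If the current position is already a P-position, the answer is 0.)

1

Heap A, S = {6, 7, 9}:
G(0) = 0
G(1) = mex{} = 0
G(2) = mex{} = 0
G(3) = mex{} = 0
G(4) = mex{} = 0
G(5) = mex{} = 0
G(6) = mex{0} = 1
G(7) = mex{0,0} = 1
G(8) = mex{0,0} = 1
G(9) = mex{0,0,0} = 1
G(10) = mex{0,0,0} = 1
G(11) = mex{0,0,0} = 1
G(12) = mex{1,0,0} = 2
G(13) = mex{1,1,0} = 2
G(14) = mex{1,1,0} = 2
G(15) = mex{1,1,1} = 0
G(16) = mex{1,1,1} = 0
G(17) = mex{1,1,1} = 0
G(18) = mex{2,1,1} = 0
G(19) = mex{2,2,1} = 0
G(20) = mex{2,2,1} = 0
G(21) = mex{0,2,2} = 1
G(22) = mex{0,0,2} = 1
G(23) = mex{0,0,2} = 1
G(24) = mex{0,0,0} = 1
G(25) = mex{0,0,0} = 1
G(26) = mex{0,0,0} = 1
G_A(26) = 1.
Heap B, S = {1, 2, 3, 6, 7}:
n :  0  1  2  3  4  5  6  7  8  9 10
G :  0  1  2  3  0  1  2  3  0  1  2
G_B(10) = 2.
Combined Grundy value = 1 ⊕ 2 = 3.
A winning move leaves total XOR = 0, i.e. changes one component's Grundy value g to g ⊕ X where X is the current total.
Heap A: need g' = 1⊕3 = 2. Options: 26−6→G=0, 26−7→G=0, 26−9→G=0. Hits: 0.
Heap B: need g' = 2⊕3 = 1. Options: 10−1→G=1, 10−2→G=0, 10−3→G=3, 10−6→G=0, 10−7→G=3. Hits: 1.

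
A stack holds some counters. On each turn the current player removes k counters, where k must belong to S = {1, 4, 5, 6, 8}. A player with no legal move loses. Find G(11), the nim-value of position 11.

G(0) = 0
G(1) = mex{0} = 1
G(2) = mex{1} = 0
G(3) = mex{0} = 1
G(4) = mex{1,0} = 2
G(5) = mex{2,1,0} = 3
G(6) = mex{3,0,1,0} = 2
G(7) = mex{2,1,0,1} = 3
G(8) = mex{3,2,1,0,0} = 4
G(9) = mex{4,3,2,1,1} = 0
G(10) = mex{0,2,3,2,0} = 1
G(11) = mex{1,3,2,3,1} = 0

0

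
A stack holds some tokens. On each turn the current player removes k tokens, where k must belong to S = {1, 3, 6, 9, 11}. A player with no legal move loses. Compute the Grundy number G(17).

n :  0  1  2  3  4  5  6  7  8  9 10 11 12 13 14 15 16 17
G :  0  1  0  1  0  1  2  3  2  3  2  3  0  1  0  1  0  1

1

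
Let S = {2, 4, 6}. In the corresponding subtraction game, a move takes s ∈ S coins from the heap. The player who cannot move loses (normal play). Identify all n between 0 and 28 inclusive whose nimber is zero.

0, 1, 8, 9, 16, 17, 24, 25

G(0) = 0
G(1) = mex{} = 0
G(2) = mex{0} = 1
G(3) = mex{0} = 1
G(4) = mex{1,0} = 2
G(5) = mex{1,0} = 2
G(6) = mex{2,1,0} = 3
G(7) = mex{2,1,0} = 3
G(8) = mex{3,2,1} = 0
G(9) = mex{3,2,1} = 0
G(10) = mex{0,3,2} = 1
G(11) = mex{0,3,2} = 1
G(12) = mex{1,0,3} = 2
G(13) = mex{1,0,3} = 2
G(14) = mex{2,1,0} = 3
G(15) = mex{2,1,0} = 3
G(16) = mex{3,2,1} = 0
G(17) = mex{3,2,1} = 0
G(18) = mex{0,3,2} = 1
G(19) = mex{0,3,2} = 1
G(20) = mex{1,0,3} = 2
G(21) = mex{1,0,3} = 2
G(22) = mex{2,1,0} = 3
G(23) = mex{2,1,0} = 3
G(24) = mex{3,2,1} = 0
G(25) = mex{3,2,1} = 0
G(26) = mex{0,3,2} = 1
G(27) = mex{0,3,2} = 1
G(28) = mex{1,0,3} = 2
P-positions are exactly the n with G(n) = 0.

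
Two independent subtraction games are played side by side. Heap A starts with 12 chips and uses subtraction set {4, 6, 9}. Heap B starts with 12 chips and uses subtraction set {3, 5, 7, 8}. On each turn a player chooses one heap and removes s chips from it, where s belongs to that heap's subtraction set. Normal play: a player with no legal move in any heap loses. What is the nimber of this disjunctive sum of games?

Heap A, S = {4, 6, 9}:
G(0) = 0
G(1) = mex{} = 0
G(2) = mex{} = 0
G(3) = mex{} = 0
G(4) = mex{0} = 1
G(5) = mex{0} = 1
G(6) = mex{0,0} = 1
G(7) = mex{0,0} = 1
G(8) = mex{1,0} = 2
G(9) = mex{1,0,0} = 2
G(10) = mex{1,1,0} = 2
G(11) = mex{1,1,0} = 2
G(12) = mex{2,1,0} = 3
G_A(12) = 3.
Heap B, S = {3, 5, 7, 8}:
G(0) = 0
G(1) = mex{} = 0
G(2) = mex{} = 0
G(3) = mex{0} = 1
G(4) = mex{0} = 1
G(5) = mex{0,0} = 1
G(6) = mex{1,0} = 2
G(7) = mex{1,0,0} = 2
G(8) = mex{1,1,0,0} = 2
G(9) = mex{2,1,0,0} = 3
G(10) = mex{2,1,1,0} = 3
G(11) = mex{2,2,1,1} = 0
G(12) = mex{3,2,1,1} = 0
G_B(12) = 0.
Combined Grundy value = 3 ⊕ 0 = 3.

3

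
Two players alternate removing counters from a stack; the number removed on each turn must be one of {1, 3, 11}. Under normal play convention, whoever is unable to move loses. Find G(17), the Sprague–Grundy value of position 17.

1

G(0) = 0
G(1) = mex{0} = 1
G(2) = mex{1} = 0
G(3) = mex{0,0} = 1
G(4) = mex{1,1} = 0
G(5) = mex{0,0} = 1
G(6) = mex{1,1} = 0
G(7) = mex{0,0} = 1
G(8) = mex{1,1} = 0
G(9) = mex{0,0} = 1
G(10) = mex{1,1} = 0
G(11) = mex{0,0,0} = 1
G(12) = mex{1,1,1} = 0
G(13) = mex{0,0,0} = 1
G(14) = mex{1,1,1} = 0
G(15) = mex{0,0,0} = 1
G(16) = mex{1,1,1} = 0
G(17) = mex{0,0,0} = 1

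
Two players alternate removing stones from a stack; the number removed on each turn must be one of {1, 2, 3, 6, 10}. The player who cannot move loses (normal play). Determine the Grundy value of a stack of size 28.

0

G(0) = 0
G(1) = mex{0} = 1
G(2) = mex{1,0} = 2
G(3) = mex{2,1,0} = 3
G(4) = mex{3,2,1} = 0
G(5) = mex{0,3,2} = 1
G(6) = mex{1,0,3,0} = 2
G(7) = mex{2,1,0,1} = 3
G(8) = mex{3,2,1,2} = 0
G(9) = mex{0,3,2,3} = 1
G(10) = mex{1,0,3,0,0} = 2
G(11) = mex{2,1,0,1,1} = 3
G(12) = mex{3,2,1,2,2} = 0
G(13) = mex{0,3,2,3,3} = 1
G(14) = mex{1,0,3,0,0} = 2
G(15) = mex{2,1,0,1,1} = 3
G(16) = mex{3,2,1,2,2} = 0
G(17) = mex{0,3,2,3,3} = 1
G(18) = mex{1,0,3,0,0} = 2
G(19) = mex{2,1,0,1,1} = 3
G(20) = mex{3,2,1,2,2} = 0
G(21) = mex{0,3,2,3,3} = 1
G(22) = mex{1,0,3,0,0} = 2
G(23) = mex{2,1,0,1,1} = 3
G(24) = mex{3,2,1,2,2} = 0
G(25) = mex{0,3,2,3,3} = 1
G(26) = mex{1,0,3,0,0} = 2
G(27) = mex{2,1,0,1,1} = 3
G(28) = mex{3,2,1,2,2} = 0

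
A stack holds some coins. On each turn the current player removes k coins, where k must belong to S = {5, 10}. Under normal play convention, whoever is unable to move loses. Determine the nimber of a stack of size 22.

1

n :  0  1  2  3  4  5  6  7  8  9 10 11 12 13 14 15 16 17 18 19 20 21 22
G :  0  0  0  0  0  1  1  1  1  1  2  2  2  2  2  0  0  0  0  0  1  1  1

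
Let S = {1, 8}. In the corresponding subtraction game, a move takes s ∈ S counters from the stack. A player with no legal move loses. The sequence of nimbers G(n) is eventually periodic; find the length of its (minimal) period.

9

G(0) = 0
G(1) = mex{0} = 1
G(2) = mex{1} = 0
G(3) = mex{0} = 1
G(4) = mex{1} = 0
G(5) = mex{0} = 1
G(6) = mex{1} = 0
G(7) = mex{0} = 1
G(8) = mex{1,0} = 2
G(9) = mex{2,1} = 0
G(10) = mex{0,0} = 1
G(11) = mex{1,1} = 0
G(12) = mex{0,0} = 1
G(13) = mex{1,1} = 0
G(14) = mex{0,0} = 1
G(15) = mex{1,1} = 0
G(16) = mex{0,2} = 1
G(17) = mex{1,0} = 2
G(18) = mex{2,1} = 0
G(19) = mex{0,0} = 1
G(n+9) = G(n) holds for n = 0,…,7 (a full window of length max(S) = 8), so the sequence is purely periodic with period 9.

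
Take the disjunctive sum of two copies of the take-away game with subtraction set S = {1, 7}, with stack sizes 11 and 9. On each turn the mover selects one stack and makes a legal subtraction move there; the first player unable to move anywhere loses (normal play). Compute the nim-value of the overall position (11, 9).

All stacks use S = {1, 7}:
G(0) = 0
G(1) = mex{0} = 1
G(2) = mex{1} = 0
G(3) = mex{0} = 1
G(4) = mex{1} = 0
G(5) = mex{0} = 1
G(6) = mex{1} = 0
G(7) = mex{0,0} = 1
G(8) = mex{1,1} = 0
G(9) = mex{0,0} = 1
G(10) = mex{1,1} = 0
G(11) = mex{0,0} = 1
Stack A: G(11) = 1.
Stack B: G(9) = 1.
Combined Grundy value = 1 ⊕ 1 = 0.

0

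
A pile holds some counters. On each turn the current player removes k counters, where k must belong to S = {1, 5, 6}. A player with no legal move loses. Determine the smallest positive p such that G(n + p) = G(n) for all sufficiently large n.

11

n :  0  1  2  3  4  5  6  7  8  9 10 11 12 13 14 15 16 17 18 19 20 21 22 23
G :  0  1  0  1  0  1  2  3  2  3  2  0  1  0  1  0  1  2  3  2  3  2  0  1
G(n+11) = G(n) holds for n = 0,…,5 (a full window of length max(S) = 6), so the sequence is purely periodic with period 11.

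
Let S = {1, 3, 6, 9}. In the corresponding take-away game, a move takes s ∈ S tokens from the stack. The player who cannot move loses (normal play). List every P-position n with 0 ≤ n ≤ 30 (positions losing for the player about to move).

G(0) = 0
G(1) = mex{0} = 1
G(2) = mex{1} = 0
G(3) = mex{0,0} = 1
G(4) = mex{1,1} = 0
G(5) = mex{0,0} = 1
G(6) = mex{1,1,0} = 2
G(7) = mex{2,0,1} = 3
G(8) = mex{3,1,0} = 2
G(9) = mex{2,2,1,0} = 3
G(10) = mex{3,3,0,1} = 2
G(11) = mex{2,2,1,0} = 3
G(12) = mex{3,3,2,1} = 0
G(13) = mex{0,2,3,0} = 1
G(14) = mex{1,3,2,1} = 0
G(15) = mex{0,0,3,2} = 1
G(16) = mex{1,1,2,3} = 0
G(17) = mex{0,0,3,2} = 1
G(18) = mex{1,1,0,3} = 2
G(19) = mex{2,0,1,2} = 3
G(20) = mex{3,1,0,3} = 2
G(21) = mex{2,2,1,0} = 3
G(22) = mex{3,3,0,1} = 2
G(23) = mex{2,2,1,0} = 3
G(24) = mex{3,3,2,1} = 0
G(25) = mex{0,2,3,0} = 1
G(26) = mex{1,3,2,1} = 0
G(27) = mex{0,0,3,2} = 1
G(28) = mex{1,1,2,3} = 0
G(29) = mex{0,0,3,2} = 1
G(30) = mex{1,1,0,3} = 2
P-positions are exactly the n with G(n) = 0.

0, 2, 4, 12, 14, 16, 24, 26, 28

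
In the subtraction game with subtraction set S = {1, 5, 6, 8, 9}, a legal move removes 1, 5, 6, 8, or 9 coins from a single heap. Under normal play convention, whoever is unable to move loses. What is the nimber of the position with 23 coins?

3

G(0) = 0
G(1) = mex{0} = 1
G(2) = mex{1} = 0
G(3) = mex{0} = 1
G(4) = mex{1} = 0
G(5) = mex{0,0} = 1
G(6) = mex{1,1,0} = 2
G(7) = mex{2,0,1} = 3
G(8) = mex{3,1,0,0} = 2
G(9) = mex{2,0,1,1,0} = 3
G(10) = mex{3,1,0,0,1} = 2
G(11) = mex{2,2,1,1,0} = 3
G(12) = mex{3,3,2,0,1} = 4
G(13) = mex{4,2,3,1,0} = 5
G(14) = mex{5,3,2,2,1} = 0
G(15) = mex{0,2,3,3,2} = 1
G(16) = mex{1,3,2,2,3} = 0
G(17) = mex{0,4,3,3,2} = 1
G(18) = mex{1,5,4,2,3} = 0
G(19) = mex{0,0,5,3,2} = 1
G(20) = mex{1,1,0,4,3} = 2
G(21) = mex{2,0,1,5,4} = 3
G(22) = mex{3,1,0,0,5} = 2
G(23) = mex{2,0,1,1,0} = 3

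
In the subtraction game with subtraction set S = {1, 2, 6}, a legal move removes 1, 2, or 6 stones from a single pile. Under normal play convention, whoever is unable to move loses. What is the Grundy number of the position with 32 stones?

n :  0  1  2  3  4  5  6  7  8  9 10 11 12 13 14 15 16 17 18 19 20 21 22 23 24 25 26 27 28 29 30 31 32
G :  0  1  2  0  1  2  3  0  1  2  0  1  2  3  0  1  2  0  1  2  3  0  1  2  0  1  2  3  0  1  2  0  1

1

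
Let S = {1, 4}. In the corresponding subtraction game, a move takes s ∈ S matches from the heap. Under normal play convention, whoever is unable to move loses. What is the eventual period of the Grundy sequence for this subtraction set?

n :  0  1  2  3  4  5  6  7  8  9 10 11 12 13 14
G :  0  1  0  1  2  0  1  0  1  2  0  1  0  1  2
G(n+5) = G(n) holds for n = 0,…,3 (a full window of length max(S) = 4), so the sequence is purely periodic with period 5.

5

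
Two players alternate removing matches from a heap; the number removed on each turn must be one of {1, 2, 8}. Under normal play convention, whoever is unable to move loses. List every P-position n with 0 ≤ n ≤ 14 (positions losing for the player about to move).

G(0) = 0
G(1) = mex{0} = 1
G(2) = mex{1,0} = 2
G(3) = mex{2,1} = 0
G(4) = mex{0,2} = 1
G(5) = mex{1,0} = 2
G(6) = mex{2,1} = 0
G(7) = mex{0,2} = 1
G(8) = mex{1,0,0} = 2
G(9) = mex{2,1,1} = 0
G(10) = mex{0,2,2} = 1
G(11) = mex{1,0,0} = 2
G(12) = mex{2,1,1} = 0
G(13) = mex{0,2,2} = 1
G(14) = mex{1,0,0} = 2
P-positions are exactly the n with G(n) = 0.

0, 3, 6, 9, 12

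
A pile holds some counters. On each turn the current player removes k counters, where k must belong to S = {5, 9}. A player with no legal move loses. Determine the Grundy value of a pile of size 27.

G(0) = 0
G(1) = mex{} = 0
G(2) = mex{} = 0
G(3) = mex{} = 0
G(4) = mex{} = 0
G(5) = mex{0} = 1
G(6) = mex{0} = 1
G(7) = mex{0} = 1
G(8) = mex{0} = 1
G(9) = mex{0,0} = 1
G(10) = mex{1,0} = 2
G(11) = mex{1,0} = 2
G(12) = mex{1,0} = 2
G(13) = mex{1,0} = 2
G(14) = mex{1,1} = 0
G(15) = mex{2,1} = 0
G(16) = mex{2,1} = 0
G(17) = mex{2,1} = 0
G(18) = mex{2,1} = 0
G(19) = mex{0,2} = 1
G(20) = mex{0,2} = 1
G(21) = mex{0,2} = 1
G(22) = mex{0,2} = 1
G(23) = mex{0,0} = 1
G(24) = mex{1,0} = 2
G(25) = mex{1,0} = 2
G(26) = mex{1,0} = 2
G(27) = mex{1,0} = 2

2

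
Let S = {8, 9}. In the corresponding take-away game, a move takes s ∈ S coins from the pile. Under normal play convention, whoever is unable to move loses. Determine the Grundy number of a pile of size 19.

G(0) = 0
G(1) = mex{} = 0
G(2) = mex{} = 0
G(3) = mex{} = 0
G(4) = mex{} = 0
G(5) = mex{} = 0
G(6) = mex{} = 0
G(7) = mex{} = 0
G(8) = mex{0} = 1
G(9) = mex{0,0} = 1
G(10) = mex{0,0} = 1
G(11) = mex{0,0} = 1
G(12) = mex{0,0} = 1
G(13) = mex{0,0} = 1
G(14) = mex{0,0} = 1
G(15) = mex{0,0} = 1
G(16) = mex{1,0} = 2
G(17) = mex{1,1} = 0
G(18) = mex{1,1} = 0
G(19) = mex{1,1} = 0

0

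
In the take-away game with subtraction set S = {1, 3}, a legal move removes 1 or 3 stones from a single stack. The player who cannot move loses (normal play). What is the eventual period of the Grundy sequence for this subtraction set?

2

n :  0  1  2  3  4  5  6  7  8  9 10 11 12 13 14
G :  0  1  0  1  0  1  0  1  0  1  0  1  0  1  0
G(n+2) = G(n) holds for n = 0,…,2 (a full window of length max(S) = 3), so the sequence is purely periodic with period 2.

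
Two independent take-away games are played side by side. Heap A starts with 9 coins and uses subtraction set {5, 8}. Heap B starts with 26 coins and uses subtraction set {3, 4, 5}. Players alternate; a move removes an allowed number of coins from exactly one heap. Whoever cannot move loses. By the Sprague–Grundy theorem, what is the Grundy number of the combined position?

1

Heap A, S = {5, 8}:
G(0) = 0
G(1) = mex{} = 0
G(2) = mex{} = 0
G(3) = mex{} = 0
G(4) = mex{} = 0
G(5) = mex{0} = 1
G(6) = mex{0} = 1
G(7) = mex{0} = 1
G(8) = mex{0,0} = 1
G(9) = mex{0,0} = 1
G_A(9) = 1.
Heap B, S = {3, 4, 5}:
n :  0  1  2  3  4  5  6  7  8  9 10 11 12 13 14 15 16 17 18 19 20 21 22 23 24 25 26
G :  0  0  0  1  1  1  2  2  0  0  0  1  1  1  2  2  0  0  0  1  1  1  2  2  0  0  0
G_B(26) = 0.
Combined Grundy value = 1 ⊕ 0 = 1.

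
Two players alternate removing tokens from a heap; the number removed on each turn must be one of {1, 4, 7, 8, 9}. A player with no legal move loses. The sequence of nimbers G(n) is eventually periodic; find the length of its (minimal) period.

G(0) = 0
G(1) = mex{0} = 1
G(2) = mex{1} = 0
G(3) = mex{0} = 1
G(4) = mex{1,0} = 2
G(5) = mex{2,1} = 0
G(6) = mex{0,0} = 1
G(7) = mex{1,1,0} = 2
G(8) = mex{2,2,1,0} = 3
G(9) = mex{3,0,0,1,0} = 2
G(10) = mex{2,1,1,0,1} = 3
G(11) = mex{3,2,2,1,0} = 4
G(12) = mex{4,3,0,2,1} = 5
G(13) = mex{5,2,1,0,2} = 3
G(14) = mex{3,3,2,1,0} = 4
G(15) = mex{4,4,3,2,1} = 0
G(16) = mex{0,5,2,3,2} = 1
G(17) = mex{1,3,3,2,3} = 0
G(18) = mex{0,4,4,3,2} = 1
G(19) = mex{1,0,5,4,3} = 2
G(20) = mex{2,1,3,5,4} = 0
G(21) = mex{0,0,4,3,5} = 1
G(22) = mex{1,1,0,4,3} = 2
G(23) = mex{2,2,1,0,4} = 3
G(24) = mex{3,0,0,1,0} = 2
G(25) = mex{2,1,1,0,1} = 3
G(26) = mex{3,2,2,1,0} = 4
G(27) = mex{4,3,0,2,1} = 5
G(28) = mex{5,2,1,0,2} = 3
G(29) = mex{3,3,2,1,0} = 4
G(30) = mex{4,4,3,2,1} = 0
G(31) = mex{0,5,2,3,2} = 1
G(n+15) = G(n) holds for n = 0,…,8 (a full window of length max(S) = 9), so the sequence is purely periodic with period 15.

15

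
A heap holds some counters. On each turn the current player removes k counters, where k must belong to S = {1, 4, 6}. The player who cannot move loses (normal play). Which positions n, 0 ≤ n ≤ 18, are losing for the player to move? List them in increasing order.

n :  0  1  2  3  4  5  6  7  8  9 10 11 12 13 14 15 16 17 18
G :  0  1  0  1  2  0  1  0  1  2  0  1  0  1  2  0  1  0  1
P-positions are exactly the n with G(n) = 0.

0, 2, 5, 7, 10, 12, 15, 17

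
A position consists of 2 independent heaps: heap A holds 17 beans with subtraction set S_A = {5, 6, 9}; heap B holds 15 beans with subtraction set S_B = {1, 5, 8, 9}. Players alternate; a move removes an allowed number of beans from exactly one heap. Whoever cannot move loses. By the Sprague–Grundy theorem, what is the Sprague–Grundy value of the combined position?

3

Heap A, S = {5, 6, 9}:
n :  0  1  2  3  4  5  6  7  8  9 10 11 12 13 14 15 16 17
G :  0  0  0  0  0  1  1  1  1  1  2  2  2  2  0  0  0  0
G_A(17) = 0.
Heap B, S = {1, 5, 8, 9}:
G(0) = 0
G(1) = mex{0} = 1
G(2) = mex{1} = 0
G(3) = mex{0} = 1
G(4) = mex{1} = 0
G(5) = mex{0,0} = 1
G(6) = mex{1,1} = 0
G(7) = mex{0,0} = 1
G(8) = mex{1,1,0} = 2
G(9) = mex{2,0,1,0} = 3
G(10) = mex{3,1,0,1} = 2
G(11) = mex{2,0,1,0} = 3
G(12) = mex{3,1,0,1} = 2
G(13) = mex{2,2,1,0} = 3
G(14) = mex{3,3,0,1} = 2
G(15) = mex{2,2,1,0} = 3
G_B(15) = 3.
Combined Grundy value = 0 ⊕ 3 = 3.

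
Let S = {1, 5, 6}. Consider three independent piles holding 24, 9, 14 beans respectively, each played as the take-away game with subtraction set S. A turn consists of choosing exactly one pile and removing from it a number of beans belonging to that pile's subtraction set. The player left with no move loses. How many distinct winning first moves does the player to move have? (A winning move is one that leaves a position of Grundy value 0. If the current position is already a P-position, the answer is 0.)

All piles use S = {1, 5, 6}:
G(0) = 0
G(1) = mex{0} = 1
G(2) = mex{1} = 0
G(3) = mex{0} = 1
G(4) = mex{1} = 0
G(5) = mex{0,0} = 1
G(6) = mex{1,1,0} = 2
G(7) = mex{2,0,1} = 3
G(8) = mex{3,1,0} = 2
G(9) = mex{2,0,1} = 3
G(10) = mex{3,1,0} = 2
G(11) = mex{2,2,1} = 0
G(12) = mex{0,3,2} = 1
G(13) = mex{1,2,3} = 0
G(14) = mex{0,3,2} = 1
G(15) = mex{1,2,3} = 0
G(16) = mex{0,0,2} = 1
G(17) = mex{1,1,0} = 2
G(18) = mex{2,0,1} = 3
G(19) = mex{3,1,0} = 2
G(20) = mex{2,0,1} = 3
G(21) = mex{3,1,0} = 2
G(22) = mex{2,2,1} = 0
G(23) = mex{0,3,2} = 1
G(24) = mex{1,2,3} = 0
Pile A: G(24) = 0.
Pile B: G(9) = 3.
Pile C: G(14) = 1.
Combined Grundy value = 0 ⊕ 3 ⊕ 1 = 2.
A winning move leaves total XOR = 0, i.e. changes one component's Grundy value g to g ⊕ X where X is the current total.
Pile A: need g' = 0⊕2 = 2. Options: 24−1→G=1, 24−5→G=2, 24−6→G=3. Hits: 1.
Pile B: need g' = 3⊕2 = 1. Options: 9−1→G=2, 9−5→G=0, 9−6→G=1. Hits: 1.
Pile C: need g' = 1⊕2 = 3. Options: 14−1→G=0, 14−5→G=3, 14−6→G=2. Hits: 1.

3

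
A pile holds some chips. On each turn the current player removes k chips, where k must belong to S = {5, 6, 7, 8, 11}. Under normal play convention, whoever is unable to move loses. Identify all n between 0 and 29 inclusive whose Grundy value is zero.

0, 1, 2, 3, 4, 16, 17, 18, 19, 20

n :  0  1  2  3  4  5  6  7  8  9 10 11 12 13 14 15 16 17 18 19 20 21 22 23 24 25 26 27 28 29
G :  0  0  0  0  0  1  1  1  1  1  2  2  2  2  2  3  0  0  0  0  0  1  1  1  1  1  2  2  2  2
P-positions are exactly the n with G(n) = 0.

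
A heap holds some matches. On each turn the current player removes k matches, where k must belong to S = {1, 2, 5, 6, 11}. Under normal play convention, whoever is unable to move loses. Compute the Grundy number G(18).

G(0) = 0
G(1) = mex{0} = 1
G(2) = mex{1,0} = 2
G(3) = mex{2,1} = 0
G(4) = mex{0,2} = 1
G(5) = mex{1,0,0} = 2
G(6) = mex{2,1,1,0} = 3
G(7) = mex{3,2,2,1} = 0
G(8) = mex{0,3,0,2} = 1
G(9) = mex{1,0,1,0} = 2
G(10) = mex{2,1,2,1} = 0
G(11) = mex{0,2,3,2,0} = 1
G(12) = mex{1,0,0,3,1} = 2
G(13) = mex{2,1,1,0,2} = 3
G(14) = mex{3,2,2,1,0} = 4
G(15) = mex{4,3,0,2,1} = 5
G(16) = mex{5,4,1,0,2} = 3
G(17) = mex{3,5,2,1,3} = 0
G(18) = mex{0,3,3,2,0} = 1

1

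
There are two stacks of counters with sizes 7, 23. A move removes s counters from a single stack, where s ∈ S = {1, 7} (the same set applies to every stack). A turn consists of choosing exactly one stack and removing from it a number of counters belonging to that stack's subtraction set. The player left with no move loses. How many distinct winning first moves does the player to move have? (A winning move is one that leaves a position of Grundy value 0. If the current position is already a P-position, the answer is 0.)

0

All stacks use S = {1, 7}:
n :  0  1  2  3  4  5  6  7  8  9 10 11 12 13 14 15 16 17 18 19 20 21 22 23
G :  0  1  0  1  0  1  0  1  0  1  0  1  0  1  0  1  0  1  0  1  0  1  0  1
Stack A: G(7) = 1.
Stack B: G(23) = 1.
Combined Grundy value = 1 ⊕ 1 = 0.
A winning move leaves total XOR = 0, i.e. changes one component's Grundy value g to g ⊕ X where X is the current total.
Stack A: target g' = 1⊕0 = 1, but every legal move changes the Grundy value (mex property), so 0 moves.
Stack B: target g' = 1⊕0 = 1, but every legal move changes the Grundy value (mex property), so 0 moves.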